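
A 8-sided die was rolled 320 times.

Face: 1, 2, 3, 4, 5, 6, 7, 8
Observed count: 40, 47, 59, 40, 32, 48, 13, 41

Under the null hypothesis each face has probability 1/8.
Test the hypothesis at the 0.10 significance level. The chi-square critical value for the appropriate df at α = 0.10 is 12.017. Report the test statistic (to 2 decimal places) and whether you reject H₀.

Under H₀ each category has probability 1/8, so each expected count is 320/8 = 40.
cat         O        E   (O−E)²/E
1          40       40      0.000
2          47       40      1.225
3          59       40      9.025
4          40       40      0.000
5          32       40      1.600
6          48       40      1.600
7          13       40     18.225
8          41       40      0.025
Sum = 31.70
df = 7. Since 31.70 > 12.017, we reject H₀.

31.70; reject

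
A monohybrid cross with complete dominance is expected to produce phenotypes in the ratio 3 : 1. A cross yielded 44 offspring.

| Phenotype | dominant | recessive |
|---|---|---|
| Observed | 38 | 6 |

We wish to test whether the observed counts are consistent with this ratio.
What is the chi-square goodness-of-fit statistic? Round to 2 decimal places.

3.03

Ratio total = 4. Expected counts: 44×3/4 = 33, 44×1/4 = 11.
dominant: (38 − 33)²/33 = 25/33 = 0.758
recessive: (6 − 11)²/11 = 25/11 = 2.273
Sum = 3.03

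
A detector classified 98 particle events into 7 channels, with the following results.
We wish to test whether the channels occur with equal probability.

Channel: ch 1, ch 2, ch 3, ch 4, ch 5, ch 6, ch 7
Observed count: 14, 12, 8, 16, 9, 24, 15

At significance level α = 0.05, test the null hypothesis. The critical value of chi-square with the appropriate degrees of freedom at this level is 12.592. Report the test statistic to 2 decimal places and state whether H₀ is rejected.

12.14; do not reject

Under H₀ each category has probability 1/7, so each expected count is 98/7 = 14.
ch 1: (14 − 14)²/14 = 0/14 = 0.000
ch 2: (12 − 14)²/14 = 4/14 = 0.286
ch 3: (8 − 14)²/14 = 36/14 = 2.571
ch 4: (16 − 14)²/14 = 4/14 = 0.286
ch 5: (9 − 14)²/14 = 25/14 = 1.786
ch 6: (24 − 14)²/14 = 100/14 = 7.143
ch 7: (15 − 14)²/14 = 1/14 = 0.071
Sum = 12.14
df = 6. Since 12.14 < 12.592, we do not reject H₀.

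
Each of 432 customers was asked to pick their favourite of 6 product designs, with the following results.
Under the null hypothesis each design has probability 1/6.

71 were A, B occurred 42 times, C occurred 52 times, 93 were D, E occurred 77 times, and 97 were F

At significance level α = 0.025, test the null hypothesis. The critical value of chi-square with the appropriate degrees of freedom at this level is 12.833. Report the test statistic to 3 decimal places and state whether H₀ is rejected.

Under H₀ each category has probability 1/6, so each expected count is 432/6 = 72.
χ² = (71−72)²/72 + (42−72)²/72 + (52−72)²/72 + (93−72)²/72 + (77−72)²/72 + (97−72)²/72
   = 0.0139 + 12.5000 + 5.5556 + 6.1250 + 0.3472 + 8.6806
Sum = 33.222
df = 5. Since 33.222 > 12.833, we reject H₀.

33.222; reject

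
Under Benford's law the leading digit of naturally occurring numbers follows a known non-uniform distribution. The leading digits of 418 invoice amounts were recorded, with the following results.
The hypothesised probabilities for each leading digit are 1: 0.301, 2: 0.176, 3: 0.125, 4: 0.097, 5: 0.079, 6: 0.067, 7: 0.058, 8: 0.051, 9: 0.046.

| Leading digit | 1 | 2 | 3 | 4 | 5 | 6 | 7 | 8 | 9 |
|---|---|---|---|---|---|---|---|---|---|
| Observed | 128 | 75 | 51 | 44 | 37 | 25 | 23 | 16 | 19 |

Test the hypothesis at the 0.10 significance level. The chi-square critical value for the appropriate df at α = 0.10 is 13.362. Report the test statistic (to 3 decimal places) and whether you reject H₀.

Expected counts E_i = n·p_i: 418×0.301 = 125.818, 418×0.176 = 73.568, 418×0.125 = 52.25, 418×0.097 = 40.546, 418×0.079 = 33.022, 418×0.067 = 28.006, 418×0.058 = 24.244, 418×0.051 = 21.318, 418×0.046 = 19.228.
1: (128 − 125.818)²/125.818 = 4.761124/125.818 = 0.0378
2: (75 − 73.568)²/73.568 = 2.050624/73.568 = 0.0279
3: (51 − 52.25)²/52.25 = 1.5625/52.25 = 0.0299
4: (44 − 40.546)²/40.546 = 11.930116/40.546 = 0.2942
5: (37 − 33.022)²/33.022 = 15.824484/33.022 = 0.4792
6: (25 − 28.006)²/28.006 = 9.036036/28.006 = 0.3226
7: (23 − 24.244)²/24.244 = 1.547536/24.244 = 0.0638
8: (16 − 21.318)²/21.318 = 28.281124/21.318 = 1.3266
9: (19 − 19.228)²/19.228 = 0.051984/19.228 = 0.0027
Sum = 2.585
df = 8. Since 2.585 < 13.362, we do not reject H₀.

2.585; do not reject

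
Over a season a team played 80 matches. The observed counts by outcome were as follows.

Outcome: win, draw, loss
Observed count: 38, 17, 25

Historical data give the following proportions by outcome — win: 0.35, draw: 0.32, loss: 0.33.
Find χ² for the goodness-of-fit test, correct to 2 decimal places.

6.53

Expected counts E_i = n·p_i: 80×0.35 = 28, 80×0.32 = 25.6, 80×0.33 = 26.4.
cat         O        E   (O−E)²/E
win        38       28      3.571
draw       17     25.6      2.889
loss       25     26.4      0.074
Sum = 6.53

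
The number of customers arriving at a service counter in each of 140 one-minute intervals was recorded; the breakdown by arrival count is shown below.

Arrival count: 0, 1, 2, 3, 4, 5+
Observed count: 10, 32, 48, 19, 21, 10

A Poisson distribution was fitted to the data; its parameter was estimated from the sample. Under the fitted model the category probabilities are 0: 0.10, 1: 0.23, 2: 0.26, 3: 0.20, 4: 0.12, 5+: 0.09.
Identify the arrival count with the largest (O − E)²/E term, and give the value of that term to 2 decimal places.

Expected counts E_i = n·p_i: 140×0.10 = 14, 140×0.23 = 32.2, 140×0.26 = 36.4, 140×0.20 = 28, 140×0.12 = 16.8, 140×0.09 = 12.6.
cat         O        E   (O−E)²/E
0          10       14      1.143
1          32     32.2      0.001
2          48     36.4      3.697
3          19       28      2.893
4          21     16.8      1.050
5+         10     12.6      0.537
The largest term is for 2: 3.70.

2, 3.70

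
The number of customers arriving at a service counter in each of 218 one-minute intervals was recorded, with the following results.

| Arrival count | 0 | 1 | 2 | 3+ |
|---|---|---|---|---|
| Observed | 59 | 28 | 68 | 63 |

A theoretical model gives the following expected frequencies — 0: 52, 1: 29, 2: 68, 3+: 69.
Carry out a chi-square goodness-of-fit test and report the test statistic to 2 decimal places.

cat         O        E   (O−E)²/E
0          59       52      0.942
1          28       29      0.034
2          68       68      0.000
3+         63       69      0.522
Sum = 1.50

1.50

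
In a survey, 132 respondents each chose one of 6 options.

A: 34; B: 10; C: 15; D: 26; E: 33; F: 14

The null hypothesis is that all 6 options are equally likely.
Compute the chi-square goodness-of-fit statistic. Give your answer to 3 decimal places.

Expected count for each of the 6 categories: 132/6 = 22.
χ² = (34−22)²/22 + (10−22)²/22 + (15−22)²/22 + (26−22)²/22 + (33−22)²/22 + (14−22)²/22
   = 6.5455 + 6.5455 + 2.2273 + 0.7273 + 5.5000 + 2.9091
Sum = 24.455

24.455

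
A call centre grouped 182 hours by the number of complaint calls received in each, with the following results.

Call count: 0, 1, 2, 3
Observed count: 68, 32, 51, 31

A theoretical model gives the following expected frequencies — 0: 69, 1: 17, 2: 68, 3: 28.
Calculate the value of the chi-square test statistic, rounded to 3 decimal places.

17.821

cat         O        E   (O−E)²/E
0          68       69     0.0145
1          32       17    13.2353
2          51       68     4.2500
3          31       28     0.3214
Sum = 17.821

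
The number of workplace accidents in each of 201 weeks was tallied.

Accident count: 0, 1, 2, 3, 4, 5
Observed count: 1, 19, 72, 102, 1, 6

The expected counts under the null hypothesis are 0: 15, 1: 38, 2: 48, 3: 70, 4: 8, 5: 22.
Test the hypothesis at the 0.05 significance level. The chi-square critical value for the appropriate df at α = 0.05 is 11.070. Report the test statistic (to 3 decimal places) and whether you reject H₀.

cat         O        E   (O−E)²/E
0           1       15    13.0667
1          19       38     9.5000
2          72       48    12.0000
3         102       70    14.6286
4           1        8     6.1250
5           6       22    11.6364
Sum = 66.957
df = 5. Since 66.957 > 11.070, we reject H₀.

66.957; reject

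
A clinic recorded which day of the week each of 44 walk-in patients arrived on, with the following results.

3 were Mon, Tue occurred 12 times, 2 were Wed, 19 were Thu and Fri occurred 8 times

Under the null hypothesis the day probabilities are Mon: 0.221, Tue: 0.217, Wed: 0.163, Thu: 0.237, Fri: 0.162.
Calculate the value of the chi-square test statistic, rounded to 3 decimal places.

Expected counts E_i = n·p_i: 44×0.221 = 9.724, 44×0.217 = 9.548, 44×0.163 = 7.172, 44×0.237 = 10.428, 44×0.162 = 7.128.
χ² = (3−9.724)²/9.724 + (12−9.548)²/9.548 + (2−7.172)²/7.172 + (19−10.428)²/10.428 + (8−7.128)²/7.128
   = 4.6495 + 0.6297 + 3.7297 + 7.0463 + 0.1067
Sum = 16.162

16.162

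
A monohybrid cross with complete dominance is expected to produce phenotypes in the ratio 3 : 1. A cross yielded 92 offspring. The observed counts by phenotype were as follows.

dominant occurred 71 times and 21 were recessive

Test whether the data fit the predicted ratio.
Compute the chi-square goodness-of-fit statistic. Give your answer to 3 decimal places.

Ratio total = 4. Expected counts: 92×3/4 = 69, 92×1/4 = 23.
χ² = (71−69)²/69 + (21−23)²/23
   = 0.0580 + 0.1739
Sum = 0.232

0.232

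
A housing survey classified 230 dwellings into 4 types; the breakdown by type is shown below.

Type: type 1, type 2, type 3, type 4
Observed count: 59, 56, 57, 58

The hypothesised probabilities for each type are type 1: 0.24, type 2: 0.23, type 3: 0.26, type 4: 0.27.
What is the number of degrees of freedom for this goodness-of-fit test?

There are k = 4 categories and no parameters were estimated from the data, so df = 4 − 1 = 3.

3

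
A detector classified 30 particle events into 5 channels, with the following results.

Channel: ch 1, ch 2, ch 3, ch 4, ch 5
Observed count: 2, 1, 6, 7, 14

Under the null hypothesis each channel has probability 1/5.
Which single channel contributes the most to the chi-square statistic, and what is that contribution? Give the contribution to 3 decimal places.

Under H₀ each category has probability 1/5, so each expected count is 30/5 = 6.
cat         O        E   (O−E)²/E
ch 1        2        6     2.6667
ch 2        1        6     4.1667
ch 3        6        6     0.0000
ch 4        7        6     0.1667
ch 5       14        6    10.6667
The largest term is for ch 5: 10.667.

ch 5, 10.667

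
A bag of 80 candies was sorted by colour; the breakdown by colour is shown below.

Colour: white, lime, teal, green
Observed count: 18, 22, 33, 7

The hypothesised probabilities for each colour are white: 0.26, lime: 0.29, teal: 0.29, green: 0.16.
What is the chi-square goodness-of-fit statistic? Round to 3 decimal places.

7.207

Expected counts E_i = n·p_i: 80×0.26 = 20.8, 80×0.29 = 23.2, 80×0.29 = 23.2, 80×0.16 = 12.8.
white: (18 − 20.8)²/20.8 = 7.84/20.8 = 0.3769
lime: (22 − 23.2)²/23.2 = 1.44/23.2 = 0.0621
teal: (33 − 23.2)²/23.2 = 96.04/23.2 = 4.1397
green: (7 − 12.8)²/12.8 = 33.64/12.8 = 2.6281
Sum = 7.207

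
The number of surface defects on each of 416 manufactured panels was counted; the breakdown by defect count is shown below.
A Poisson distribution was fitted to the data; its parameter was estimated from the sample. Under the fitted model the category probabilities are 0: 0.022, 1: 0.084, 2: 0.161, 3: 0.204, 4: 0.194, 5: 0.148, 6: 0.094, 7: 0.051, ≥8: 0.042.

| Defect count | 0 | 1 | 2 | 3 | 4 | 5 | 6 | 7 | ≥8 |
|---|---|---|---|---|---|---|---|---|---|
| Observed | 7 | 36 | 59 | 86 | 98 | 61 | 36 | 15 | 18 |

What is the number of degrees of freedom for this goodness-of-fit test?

7

There are k = 9 categories and 1 parameter estimated from the data, so df = 9 − 1 − 1 = 7.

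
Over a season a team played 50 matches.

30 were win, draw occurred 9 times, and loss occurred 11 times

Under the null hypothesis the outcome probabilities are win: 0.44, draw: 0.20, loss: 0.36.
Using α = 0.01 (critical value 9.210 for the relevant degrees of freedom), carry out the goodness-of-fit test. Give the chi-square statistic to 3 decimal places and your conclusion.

5.731; do not reject

Expected counts E_i = n·p_i: 50×0.44 = 22, 50×0.20 = 10, 50×0.36 = 18.
cat         O        E   (O−E)²/E
win        30       22     2.9091
draw        9       10     0.1000
loss       11       18     2.7222
Sum = 5.731
df = 2. Since 5.731 < 9.210, we do not reject H₀.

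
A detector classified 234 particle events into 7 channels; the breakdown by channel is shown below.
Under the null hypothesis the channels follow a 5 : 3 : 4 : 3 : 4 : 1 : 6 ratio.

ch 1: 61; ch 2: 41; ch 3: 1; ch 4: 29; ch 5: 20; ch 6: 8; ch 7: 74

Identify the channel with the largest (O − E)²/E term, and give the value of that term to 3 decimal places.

ch 3, 34.028

Ratio total = 26. Expected counts: 234×5/26 = 45, 234×3/26 = 27, 234×4/26 = 36, 234×3/26 = 27, 234×4/26 = 36, 234×1/26 = 9, 234×6/26 = 54.
χ² = (61−45)²/45 + (41−27)²/27 + (1−36)²/36 + (29−27)²/27 + (20−36)²/36 + (8−9)²/9 + (74−54)²/54
   = 5.6889 + 7.2593 + 34.0278 + 0.1481 + 7.1111 + 0.1111 + 7.4074
The largest term is for ch 3: 34.028.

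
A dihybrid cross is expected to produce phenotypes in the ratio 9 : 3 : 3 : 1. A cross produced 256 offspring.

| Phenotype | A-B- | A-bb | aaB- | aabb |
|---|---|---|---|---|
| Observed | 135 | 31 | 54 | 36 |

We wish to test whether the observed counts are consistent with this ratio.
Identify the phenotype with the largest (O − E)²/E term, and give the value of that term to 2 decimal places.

aabb, 25.00

Ratio total = 16. Expected counts: 256×9/16 = 144, 256×3/16 = 48, 256×3/16 = 48, 256×1/16 = 16.
A-B-: (135 − 144)²/144 = 81/144 = 0.563
A-bb: (31 − 48)²/48 = 289/48 = 6.021
aaB-: (54 − 48)²/48 = 36/48 = 0.750
aabb: (36 − 16)²/16 = 400/16 = 25.000
The largest term is for aabb: 25.00.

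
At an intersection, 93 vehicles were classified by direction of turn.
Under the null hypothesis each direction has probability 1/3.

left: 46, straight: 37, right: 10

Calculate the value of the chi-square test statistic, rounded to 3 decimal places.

Under H₀ each category has probability 1/3, so each expected count is 93/3 = 31.
cat           O        E   (O−E)²/E
left         46       31     7.2581
straight     37       31     1.1613
right        10       31    14.2258
Sum = 22.645

22.645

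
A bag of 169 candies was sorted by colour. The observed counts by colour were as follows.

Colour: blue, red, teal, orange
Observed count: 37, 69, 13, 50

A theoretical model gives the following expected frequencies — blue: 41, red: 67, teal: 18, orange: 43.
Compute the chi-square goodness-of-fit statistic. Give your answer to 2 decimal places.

blue: (37 − 41)²/41 = 16/41 = 0.390
red: (69 − 67)²/67 = 4/67 = 0.060
teal: (13 − 18)²/18 = 25/18 = 1.389
orange: (50 − 43)²/43 = 49/43 = 1.140
Sum = 2.98

2.98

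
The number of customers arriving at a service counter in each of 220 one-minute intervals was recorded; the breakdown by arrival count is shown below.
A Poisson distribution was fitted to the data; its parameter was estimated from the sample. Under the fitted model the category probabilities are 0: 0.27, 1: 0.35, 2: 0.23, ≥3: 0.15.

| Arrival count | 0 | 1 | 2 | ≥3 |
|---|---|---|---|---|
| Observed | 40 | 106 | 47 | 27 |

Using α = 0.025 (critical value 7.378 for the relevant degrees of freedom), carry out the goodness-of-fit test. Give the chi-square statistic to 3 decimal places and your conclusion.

Expected counts E_i = n·p_i: 220×0.27 = 59.4, 220×0.35 = 77, 220×0.23 = 50.6, 220×0.15 = 33.
0: (40 − 59.4)²/59.4 = 376.36/59.4 = 6.3360
1: (106 − 77)²/77 = 841/77 = 10.9221
2: (47 − 50.6)²/50.6 = 12.96/50.6 = 0.2561
≥3: (27 − 33)²/33 = 36/33 = 1.0909
Sum = 18.605
df = 2. Since 18.605 > 7.378, we reject H₀.

18.605; reject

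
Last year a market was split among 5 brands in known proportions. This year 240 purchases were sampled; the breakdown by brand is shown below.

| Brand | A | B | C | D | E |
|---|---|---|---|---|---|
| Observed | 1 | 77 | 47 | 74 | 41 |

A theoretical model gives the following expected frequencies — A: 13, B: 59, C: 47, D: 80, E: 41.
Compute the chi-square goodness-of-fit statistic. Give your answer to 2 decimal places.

cat         O        E   (O−E)²/E
A           1       13     11.077
B          77       59      5.492
C          47       47      0.000
D          74       80      0.450
E          41       41      0.000
Sum = 17.02

17.02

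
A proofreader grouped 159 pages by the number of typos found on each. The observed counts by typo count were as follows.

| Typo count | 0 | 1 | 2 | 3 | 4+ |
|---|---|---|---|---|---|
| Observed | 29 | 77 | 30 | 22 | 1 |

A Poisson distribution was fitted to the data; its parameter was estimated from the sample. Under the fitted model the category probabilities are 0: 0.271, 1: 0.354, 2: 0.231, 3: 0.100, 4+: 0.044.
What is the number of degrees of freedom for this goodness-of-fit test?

3

There are k = 5 categories and 1 parameter estimated from the data, so df = 5 − 1 − 1 = 3.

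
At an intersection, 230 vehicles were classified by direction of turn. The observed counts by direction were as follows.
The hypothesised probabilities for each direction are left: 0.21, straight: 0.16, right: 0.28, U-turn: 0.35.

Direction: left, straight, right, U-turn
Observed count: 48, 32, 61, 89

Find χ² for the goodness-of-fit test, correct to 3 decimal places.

Expected counts E_i = n·p_i: 230×0.21 = 48.3, 230×0.16 = 36.8, 230×0.28 = 64.4, 230×0.35 = 80.5.
χ² = (48−48.3)²/48.3 + (32−36.8)²/36.8 + (61−64.4)²/64.4 + (89−80.5)²/80.5
   = 0.0019 + 0.6261 + 0.1795 + 0.8975
Sum = 1.705

1.705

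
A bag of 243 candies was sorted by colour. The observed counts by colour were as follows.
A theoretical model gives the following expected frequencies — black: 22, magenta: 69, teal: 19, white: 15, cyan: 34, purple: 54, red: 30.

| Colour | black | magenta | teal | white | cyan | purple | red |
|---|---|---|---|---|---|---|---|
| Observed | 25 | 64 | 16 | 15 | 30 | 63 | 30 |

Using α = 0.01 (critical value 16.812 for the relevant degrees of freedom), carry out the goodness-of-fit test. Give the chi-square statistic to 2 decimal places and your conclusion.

χ² = (25−22)²/22 + (64−69)²/69 + (16−19)²/19 + (15−15)²/15 + (30−34)²/34 + (63−54)²/54 + (30−30)²/30
   = 0.409 + 0.362 + 0.474 + 0.000 + 0.471 + 1.500 + 0.000
Sum = 3.22
df = 6. Since 3.22 < 16.812, we do not reject H₀.

3.22; do not reject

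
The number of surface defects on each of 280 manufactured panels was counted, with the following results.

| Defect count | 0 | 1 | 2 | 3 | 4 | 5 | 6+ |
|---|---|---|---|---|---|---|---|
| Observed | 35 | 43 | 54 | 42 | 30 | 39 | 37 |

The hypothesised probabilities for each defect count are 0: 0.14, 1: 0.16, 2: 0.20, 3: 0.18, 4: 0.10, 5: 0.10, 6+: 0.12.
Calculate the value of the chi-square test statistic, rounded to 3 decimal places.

6.802

Expected counts E_i = n·p_i: 280×0.14 = 39.2, 280×0.16 = 44.8, 280×0.20 = 56, 280×0.18 = 50.4, 280×0.10 = 28, 280×0.10 = 28, 280×0.12 = 33.6.
cat         O        E   (O−E)²/E
0          35     39.2     0.4500
1          43     44.8     0.0723
2          54       56     0.0714
3          42     50.4     1.4000
4          30       28     0.1429
5          39       28     4.3214
6+         37     33.6     0.3440
Sum = 6.802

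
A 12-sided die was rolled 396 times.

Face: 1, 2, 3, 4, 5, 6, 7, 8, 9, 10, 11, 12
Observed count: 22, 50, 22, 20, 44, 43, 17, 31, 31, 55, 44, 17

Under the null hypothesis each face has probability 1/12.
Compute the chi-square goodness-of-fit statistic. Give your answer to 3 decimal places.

Expected count for each of the 12 categories: 396/12 = 33.
1: (22 − 33)²/33 = 121/33 = 3.6667
2: (50 − 33)²/33 = 289/33 = 8.7576
3: (22 − 33)²/33 = 121/33 = 3.6667
4: (20 − 33)²/33 = 169/33 = 5.1212
5: (44 − 33)²/33 = 121/33 = 3.6667
6: (43 − 33)²/33 = 100/33 = 3.0303
7: (17 − 33)²/33 = 256/33 = 7.7576
8: (31 − 33)²/33 = 4/33 = 0.1212
9: (31 − 33)²/33 = 4/33 = 0.1212
10: (55 − 33)²/33 = 484/33 = 14.6667
11: (44 − 33)²/33 = 121/33 = 3.6667
12: (17 − 33)²/33 = 256/33 = 7.7576
Sum = 62.000

62.000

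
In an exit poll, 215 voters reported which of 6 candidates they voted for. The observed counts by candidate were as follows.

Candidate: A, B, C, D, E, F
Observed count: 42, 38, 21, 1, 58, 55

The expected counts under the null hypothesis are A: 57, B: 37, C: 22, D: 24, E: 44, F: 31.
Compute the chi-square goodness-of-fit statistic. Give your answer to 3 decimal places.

cat         O        E   (O−E)²/E
A          42       57     3.9474
B          38       37     0.0270
C          21       22     0.0455
D           1       24    22.0417
E          58       44     4.4545
F          55       31    18.5806
Sum = 49.097

49.097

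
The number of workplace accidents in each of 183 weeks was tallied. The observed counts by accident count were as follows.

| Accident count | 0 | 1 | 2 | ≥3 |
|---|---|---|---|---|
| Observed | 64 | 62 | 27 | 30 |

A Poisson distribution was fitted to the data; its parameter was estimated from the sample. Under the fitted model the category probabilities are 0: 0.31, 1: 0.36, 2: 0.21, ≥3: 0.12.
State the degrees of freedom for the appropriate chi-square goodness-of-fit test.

2

There are k = 4 categories and 1 parameter estimated from the data, so df = 4 − 1 − 1 = 2.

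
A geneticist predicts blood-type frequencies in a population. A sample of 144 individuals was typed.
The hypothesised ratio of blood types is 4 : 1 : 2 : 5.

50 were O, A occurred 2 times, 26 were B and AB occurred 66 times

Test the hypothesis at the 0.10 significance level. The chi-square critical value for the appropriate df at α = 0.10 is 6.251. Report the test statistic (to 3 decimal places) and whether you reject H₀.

9.183; reject

Ratio total = 12. Expected counts: 144×4/12 = 48, 144×1/12 = 12, 144×2/12 = 24, 144×5/12 = 60.
O: (50 − 48)²/48 = 4/48 = 0.0833
A: (2 − 12)²/12 = 100/12 = 8.3333
B: (26 − 24)²/24 = 4/24 = 0.1667
AB: (66 − 60)²/60 = 36/60 = 0.6000
Sum = 9.183
df = 3. Since 9.183 > 6.251, we reject H₀.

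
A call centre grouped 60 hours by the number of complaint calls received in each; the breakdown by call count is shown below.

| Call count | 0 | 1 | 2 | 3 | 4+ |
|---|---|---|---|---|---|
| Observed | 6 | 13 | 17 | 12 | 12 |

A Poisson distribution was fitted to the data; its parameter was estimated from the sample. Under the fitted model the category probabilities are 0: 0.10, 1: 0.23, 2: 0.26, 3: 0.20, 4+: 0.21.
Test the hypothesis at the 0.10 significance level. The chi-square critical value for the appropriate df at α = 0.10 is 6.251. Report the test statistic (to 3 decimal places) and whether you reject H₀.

0.201; do not reject

Expected counts E_i = n·p_i: 60×0.10 = 6, 60×0.23 = 13.8, 60×0.26 = 15.6, 60×0.20 = 12, 60×0.21 = 12.6.
0: (6 − 6)²/6 = 0/6 = 0.0000
1: (13 − 13.8)²/13.8 = 0.64/13.8 = 0.0464
2: (17 − 15.6)²/15.6 = 1.96/15.6 = 0.1256
3: (12 − 12)²/12 = 0/12 = 0.0000
4+: (12 − 12.6)²/12.6 = 0.36/12.6 = 0.0286
Sum = 0.201
df = 3. Since 0.201 < 6.251, we do not reject H₀.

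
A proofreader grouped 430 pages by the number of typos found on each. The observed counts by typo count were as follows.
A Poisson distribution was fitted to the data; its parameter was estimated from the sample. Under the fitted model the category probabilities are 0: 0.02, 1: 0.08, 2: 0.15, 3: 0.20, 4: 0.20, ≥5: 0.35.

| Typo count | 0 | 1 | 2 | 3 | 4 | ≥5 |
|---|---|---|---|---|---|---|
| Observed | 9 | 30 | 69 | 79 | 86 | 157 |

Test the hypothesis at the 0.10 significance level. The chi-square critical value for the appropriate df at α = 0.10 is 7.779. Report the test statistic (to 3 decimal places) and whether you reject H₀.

Expected counts E_i = n·p_i: 430×0.02 = 8.6, 430×0.08 = 34.4, 430×0.15 = 64.5, 430×0.20 = 86, 430×0.20 = 86, 430×0.35 = 150.5.
0: (9 − 8.6)²/8.6 = 0.16/8.6 = 0.0186
1: (30 − 34.4)²/34.4 = 19.36/34.4 = 0.5628
2: (69 − 64.5)²/64.5 = 20.25/64.5 = 0.3140
3: (79 − 86)²/86 = 49/86 = 0.5698
4: (86 − 86)²/86 = 0/86 = 0.0000
≥5: (157 − 150.5)²/150.5 = 42.25/150.5 = 0.2807
Sum = 1.746
df = 4. Since 1.746 < 7.779, we do not reject H₀.

1.746; do not reject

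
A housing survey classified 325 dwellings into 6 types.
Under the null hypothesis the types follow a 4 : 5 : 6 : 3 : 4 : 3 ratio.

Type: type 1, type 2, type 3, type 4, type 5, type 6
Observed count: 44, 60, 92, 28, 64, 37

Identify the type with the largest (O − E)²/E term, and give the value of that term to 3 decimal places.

Ratio total = 25. Expected counts: 325×4/25 = 52, 325×5/25 = 65, 325×6/25 = 78, 325×3/25 = 39, 325×4/25 = 52, 325×3/25 = 39.
χ² = (44−52)²/52 + (60−65)²/65 + (92−78)²/78 + (28−39)²/39 + (64−52)²/52 + (37−39)²/39
   = 1.2308 + 0.3846 + 2.5128 + 3.1026 + 2.7692 + 0.1026
The largest term is for type 4: 3.103.

type 4, 3.103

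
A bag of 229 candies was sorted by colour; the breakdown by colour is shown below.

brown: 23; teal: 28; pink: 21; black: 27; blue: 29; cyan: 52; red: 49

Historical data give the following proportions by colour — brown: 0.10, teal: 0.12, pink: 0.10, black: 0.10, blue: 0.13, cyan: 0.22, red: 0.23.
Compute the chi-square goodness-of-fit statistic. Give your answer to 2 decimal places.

1.23

Expected counts E_i = n·p_i: 229×0.10 = 22.9, 229×0.12 = 27.48, 229×0.10 = 22.9, 229×0.10 = 22.9, 229×0.13 = 29.77, 229×0.22 = 50.38, 229×0.23 = 52.67.
cat         O        E   (O−E)²/E
brown      23     22.9      0.000
teal       28    27.48      0.010
pink       21     22.9      0.158
black      27     22.9      0.734
blue       29    29.77      0.020
cyan       52    50.38      0.052
red        49    52.67      0.256
Sum = 1.23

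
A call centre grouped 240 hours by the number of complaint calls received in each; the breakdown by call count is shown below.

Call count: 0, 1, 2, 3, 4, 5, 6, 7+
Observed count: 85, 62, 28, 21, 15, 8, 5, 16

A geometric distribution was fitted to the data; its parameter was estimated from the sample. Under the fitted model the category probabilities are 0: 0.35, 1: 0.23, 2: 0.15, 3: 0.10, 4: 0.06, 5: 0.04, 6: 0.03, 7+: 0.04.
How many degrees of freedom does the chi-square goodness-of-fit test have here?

There are k = 8 categories and 1 parameter estimated from the data, so df = 8 − 1 − 1 = 6.

6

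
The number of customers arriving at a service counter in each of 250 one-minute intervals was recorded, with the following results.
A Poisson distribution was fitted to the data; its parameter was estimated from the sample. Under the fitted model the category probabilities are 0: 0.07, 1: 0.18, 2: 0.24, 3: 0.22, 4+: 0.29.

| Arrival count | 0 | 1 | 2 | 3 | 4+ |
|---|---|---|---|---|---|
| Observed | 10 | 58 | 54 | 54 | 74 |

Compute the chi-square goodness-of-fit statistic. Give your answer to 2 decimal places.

7.62

Expected counts E_i = n·p_i: 250×0.07 = 17.5, 250×0.18 = 45, 250×0.24 = 60, 250×0.22 = 55, 250×0.29 = 72.5.
0: (10 − 17.5)²/17.5 = 56.25/17.5 = 3.214
1: (58 − 45)²/45 = 169/45 = 3.756
2: (54 − 60)²/60 = 36/60 = 0.600
3: (54 − 55)²/55 = 1/55 = 0.018
4+: (74 − 72.5)²/72.5 = 2.25/72.5 = 0.031
Sum = 7.62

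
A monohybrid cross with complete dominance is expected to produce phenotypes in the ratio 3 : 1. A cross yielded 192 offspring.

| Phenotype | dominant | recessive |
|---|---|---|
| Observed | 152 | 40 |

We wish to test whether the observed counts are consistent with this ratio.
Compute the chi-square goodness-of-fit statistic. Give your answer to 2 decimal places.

Ratio total = 4. Expected counts: 192×3/4 = 144, 192×1/4 = 48.
χ² = (152−144)²/144 + (40−48)²/48
   = 0.444 + 1.333
Sum = 1.78

1.78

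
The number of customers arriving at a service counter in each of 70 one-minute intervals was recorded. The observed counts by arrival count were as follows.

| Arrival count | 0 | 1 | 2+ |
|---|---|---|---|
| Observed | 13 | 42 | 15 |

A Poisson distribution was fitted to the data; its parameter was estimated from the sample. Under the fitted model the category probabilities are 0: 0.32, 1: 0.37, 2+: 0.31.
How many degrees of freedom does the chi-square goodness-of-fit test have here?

1

There are k = 3 categories and 1 parameter estimated from the data, so df = 3 − 1 − 1 = 1.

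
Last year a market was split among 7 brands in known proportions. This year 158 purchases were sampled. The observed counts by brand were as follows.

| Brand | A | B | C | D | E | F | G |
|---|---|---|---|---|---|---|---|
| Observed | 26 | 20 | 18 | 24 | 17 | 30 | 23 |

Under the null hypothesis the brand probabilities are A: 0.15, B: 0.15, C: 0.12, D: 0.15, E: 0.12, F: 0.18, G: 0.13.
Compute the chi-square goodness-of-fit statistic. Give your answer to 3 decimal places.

Expected counts E_i = n·p_i: 158×0.15 = 23.7, 158×0.15 = 23.7, 158×0.12 = 18.96, 158×0.15 = 23.7, 158×0.12 = 18.96, 158×0.18 = 28.44, 158×0.13 = 20.54.
cat         O        E   (O−E)²/E
A          26     23.7     0.2232
B          20     23.7     0.5776
C          18    18.96     0.0486
D          24     23.7     0.0038
E          17    18.96     0.2026
F          30    28.44     0.0856
G          23    20.54     0.2946
Sum = 1.436

1.436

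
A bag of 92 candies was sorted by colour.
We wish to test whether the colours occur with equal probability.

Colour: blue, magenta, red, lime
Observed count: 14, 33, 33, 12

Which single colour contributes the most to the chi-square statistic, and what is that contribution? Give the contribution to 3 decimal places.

lime, 5.261

Under H₀ each category has probability 1/4, so each expected count is 92/4 = 23.
cat          O        E   (O−E)²/E
blue        14       23     3.5217
magenta     33       23     4.3478
red         33       23     4.3478
lime        12       23     5.2609
The largest term is for lime: 5.261.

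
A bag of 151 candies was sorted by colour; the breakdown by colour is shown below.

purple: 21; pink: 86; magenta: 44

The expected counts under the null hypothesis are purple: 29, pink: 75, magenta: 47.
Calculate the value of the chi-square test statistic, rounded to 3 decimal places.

4.012

χ² = (21−29)²/29 + (86−75)²/75 + (44−47)²/47
   = 2.2069 + 1.6133 + 0.1915
Sum = 4.012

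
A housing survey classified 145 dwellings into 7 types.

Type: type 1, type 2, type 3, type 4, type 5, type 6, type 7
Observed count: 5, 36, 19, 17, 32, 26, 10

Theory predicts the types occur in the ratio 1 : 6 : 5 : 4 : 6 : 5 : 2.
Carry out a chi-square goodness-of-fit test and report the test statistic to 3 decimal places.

Ratio total = 29. Expected counts: 145×1/29 = 5, 145×6/29 = 30, 145×5/29 = 25, 145×4/29 = 20, 145×6/29 = 30, 145×5/29 = 25, 145×2/29 = 10.
cat         O        E   (O−E)²/E
type 1      5        5     0.0000
type 2     36       30     1.2000
type 3     19       25     1.4400
type 4     17       20     0.4500
type 5     32       30     0.1333
type 6     26       25     0.0400
type 7     10       10     0.0000
Sum = 3.263

3.263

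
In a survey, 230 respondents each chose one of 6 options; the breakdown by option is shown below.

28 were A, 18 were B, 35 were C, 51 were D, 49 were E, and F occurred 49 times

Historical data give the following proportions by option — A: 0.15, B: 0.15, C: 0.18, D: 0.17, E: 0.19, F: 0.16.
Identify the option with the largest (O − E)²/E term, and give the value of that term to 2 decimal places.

Expected counts E_i = n·p_i: 230×0.15 = 34.5, 230×0.15 = 34.5, 230×0.18 = 41.4, 230×0.17 = 39.1, 230×0.19 = 43.7, 230×0.16 = 36.8.
A: (28 − 34.5)²/34.5 = 42.25/34.5 = 1.225
B: (18 − 34.5)²/34.5 = 272.25/34.5 = 7.891
C: (35 − 41.4)²/41.4 = 40.96/41.4 = 0.989
D: (51 − 39.1)²/39.1 = 141.61/39.1 = 3.622
E: (49 − 43.7)²/43.7 = 28.09/43.7 = 0.643
F: (49 − 36.8)²/36.8 = 148.84/36.8 = 4.045
The largest term is for B: 7.89.

B, 7.89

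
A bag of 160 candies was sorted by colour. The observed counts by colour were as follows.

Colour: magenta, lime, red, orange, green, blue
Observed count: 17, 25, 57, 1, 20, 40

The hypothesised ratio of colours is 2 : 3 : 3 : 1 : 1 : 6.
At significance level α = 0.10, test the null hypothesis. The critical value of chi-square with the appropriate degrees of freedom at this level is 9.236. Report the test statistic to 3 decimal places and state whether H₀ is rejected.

Ratio total = 16. Expected counts: 160×2/16 = 20, 160×3/16 = 30, 160×3/16 = 30, 160×1/16 = 10, 160×1/16 = 10, 160×6/16 = 60.
χ² = (17−20)²/20 + (25−30)²/30 + (57−30)²/30 + (1−10)²/10 + (20−10)²/10 + (40−60)²/60
   = 0.4500 + 0.8333 + 24.3000 + 8.1000 + 10.0000 + 6.6667
Sum = 50.350
df = 5. Since 50.350 > 9.236, we reject H₀.

50.350; reject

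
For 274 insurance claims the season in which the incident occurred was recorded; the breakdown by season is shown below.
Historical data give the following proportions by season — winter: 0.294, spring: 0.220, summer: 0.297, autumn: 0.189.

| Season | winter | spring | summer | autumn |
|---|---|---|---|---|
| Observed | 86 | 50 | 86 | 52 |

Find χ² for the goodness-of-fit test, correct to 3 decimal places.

Expected counts E_i = n·p_i: 274×0.294 = 80.556, 274×0.220 = 60.28, 274×0.297 = 81.378, 274×0.189 = 51.786.
cat         O        E   (O−E)²/E
winter     86   80.556     0.3679
spring     50    60.28     1.7531
summer     86   81.378     0.2625
autumn     52   51.786     0.0009
Sum = 2.384

2.384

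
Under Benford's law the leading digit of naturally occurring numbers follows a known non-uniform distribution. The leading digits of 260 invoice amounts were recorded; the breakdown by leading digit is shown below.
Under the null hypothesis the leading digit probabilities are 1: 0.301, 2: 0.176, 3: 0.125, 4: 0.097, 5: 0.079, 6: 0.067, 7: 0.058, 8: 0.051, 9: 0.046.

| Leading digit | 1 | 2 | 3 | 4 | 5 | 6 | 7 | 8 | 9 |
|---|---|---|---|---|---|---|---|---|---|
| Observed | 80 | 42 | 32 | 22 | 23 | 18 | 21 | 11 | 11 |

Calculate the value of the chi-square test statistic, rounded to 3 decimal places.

3.867

Expected counts E_i = n·p_i: 260×0.301 = 78.26, 260×0.176 = 45.76, 260×0.125 = 32.5, 260×0.097 = 25.22, 260×0.079 = 20.54, 260×0.067 = 17.42, 260×0.058 = 15.08, 260×0.051 = 13.26, 260×0.046 = 11.96.
χ² = (80−78.26)²/78.26 + (42−45.76)²/45.76 + (32−32.5)²/32.5 + (22−25.22)²/25.22 + (23−20.54)²/20.54 + (18−17.42)²/17.42 + (21−15.08)²/15.08 + (11−13.26)²/13.26 + (11−11.96)²/11.96
   = 0.0387 + 0.3090 + 0.0077 + 0.4111 + 0.2946 + 0.0193 + 2.3240 + 0.3852 + 0.0771
Sum = 3.867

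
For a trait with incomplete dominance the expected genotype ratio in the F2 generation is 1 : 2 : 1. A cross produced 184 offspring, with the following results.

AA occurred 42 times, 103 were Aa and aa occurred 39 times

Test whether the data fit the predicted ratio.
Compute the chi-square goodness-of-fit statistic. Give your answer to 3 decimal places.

Ratio total = 4. Expected counts: 184×1/4 = 46, 184×2/4 = 92, 184×1/4 = 46.
χ² = (42−46)²/46 + (103−92)²/92 + (39−46)²/46
   = 0.3478 + 1.3152 + 1.0652
Sum = 2.728

2.728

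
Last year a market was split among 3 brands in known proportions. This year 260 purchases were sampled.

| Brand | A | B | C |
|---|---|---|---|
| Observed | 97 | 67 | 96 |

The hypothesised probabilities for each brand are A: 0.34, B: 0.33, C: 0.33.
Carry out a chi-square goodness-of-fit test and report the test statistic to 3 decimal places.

Expected counts E_i = n·p_i: 260×0.34 = 88.4, 260×0.33 = 85.8, 260×0.33 = 85.8.
cat         O        E   (O−E)²/E
A          97     88.4     0.8367
B          67     85.8     4.1193
C          96     85.8     1.2126
Sum = 6.169

6.169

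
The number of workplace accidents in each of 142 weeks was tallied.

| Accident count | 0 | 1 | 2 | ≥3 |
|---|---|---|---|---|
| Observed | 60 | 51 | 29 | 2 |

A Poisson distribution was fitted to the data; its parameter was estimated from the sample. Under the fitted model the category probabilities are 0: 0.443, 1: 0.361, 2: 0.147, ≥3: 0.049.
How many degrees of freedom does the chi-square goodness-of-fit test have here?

There are k = 4 categories and 1 parameter estimated from the data, so df = 4 − 1 − 1 = 2.

2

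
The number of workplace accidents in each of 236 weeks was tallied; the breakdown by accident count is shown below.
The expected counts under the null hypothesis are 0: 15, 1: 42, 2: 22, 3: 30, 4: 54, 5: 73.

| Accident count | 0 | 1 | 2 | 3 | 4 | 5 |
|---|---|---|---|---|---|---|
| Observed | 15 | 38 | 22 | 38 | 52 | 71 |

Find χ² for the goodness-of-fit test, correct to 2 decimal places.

2.64

χ² = (15−15)²/15 + (38−42)²/42 + (22−22)²/22 + (38−30)²/30 + (52−54)²/54 + (71−73)²/73
   = 0.000 + 0.381 + 0.000 + 2.133 + 0.074 + 0.055
Sum = 2.64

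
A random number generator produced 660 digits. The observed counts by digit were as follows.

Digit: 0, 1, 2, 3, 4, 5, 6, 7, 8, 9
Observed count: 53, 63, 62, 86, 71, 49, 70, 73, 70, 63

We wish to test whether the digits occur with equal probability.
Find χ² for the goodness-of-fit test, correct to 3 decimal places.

Expected count for each of the 10 categories: 660/10 = 66.
cat         O        E   (O−E)²/E
0          53       66     2.5606
1          63       66     0.1364
2          62       66     0.2424
3          86       66     6.0606
4          71       66     0.3788
5          49       66     4.3788
6          70       66     0.2424
7          73       66     0.7424
8          70       66     0.2424
9          63       66     0.1364
Sum = 15.121

15.121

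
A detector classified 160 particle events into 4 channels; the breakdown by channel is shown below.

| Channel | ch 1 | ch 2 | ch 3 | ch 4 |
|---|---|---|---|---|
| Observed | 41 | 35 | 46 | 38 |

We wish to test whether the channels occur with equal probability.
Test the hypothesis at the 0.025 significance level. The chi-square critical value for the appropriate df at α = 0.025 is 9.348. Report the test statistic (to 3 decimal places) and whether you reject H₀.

1.650; do not reject

Expected count for each of the 4 categories: 160/4 = 40.
ch 1: (41 − 40)²/40 = 1/40 = 0.0250
ch 2: (35 − 40)²/40 = 25/40 = 0.6250
ch 3: (46 − 40)²/40 = 36/40 = 0.9000
ch 4: (38 − 40)²/40 = 4/40 = 0.1000
Sum = 1.650
df = 3. Since 1.650 < 9.348, we do not reject H₀.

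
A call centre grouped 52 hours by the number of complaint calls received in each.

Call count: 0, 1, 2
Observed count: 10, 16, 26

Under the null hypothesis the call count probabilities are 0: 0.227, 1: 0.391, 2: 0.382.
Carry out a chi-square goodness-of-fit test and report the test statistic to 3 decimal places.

Expected counts E_i = n·p_i: 52×0.227 = 11.804, 52×0.391 = 20.332, 52×0.382 = 19.864.
0: (10 − 11.804)²/11.804 = 3.254416/11.804 = 0.2757
1: (16 − 20.332)²/20.332 = 18.766224/20.332 = 0.9230
2: (26 − 19.864)²/19.864 = 37.650496/19.864 = 1.8954
Sum = 3.094

3.094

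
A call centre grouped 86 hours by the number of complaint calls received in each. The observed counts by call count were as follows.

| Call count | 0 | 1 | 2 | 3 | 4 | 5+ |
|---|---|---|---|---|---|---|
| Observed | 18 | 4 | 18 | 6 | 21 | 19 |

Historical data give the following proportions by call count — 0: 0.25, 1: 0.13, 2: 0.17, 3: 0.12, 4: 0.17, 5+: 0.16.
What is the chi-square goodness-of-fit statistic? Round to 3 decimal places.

Expected counts E_i = n·p_i: 86×0.25 = 21.5, 86×0.13 = 11.18, 86×0.17 = 14.62, 86×0.12 = 10.32, 86×0.17 = 14.62, 86×0.16 = 13.76.
χ² = (18−21.5)²/21.5 + (4−11.18)²/11.18 + (18−14.62)²/14.62 + (6−10.32)²/10.32 + (21−14.62)²/14.62 + (19−13.76)²/13.76
   = 0.5698 + 4.6111 + 0.7814 + 1.8084 + 2.7842 + 1.9955
Sum = 12.550

12.550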